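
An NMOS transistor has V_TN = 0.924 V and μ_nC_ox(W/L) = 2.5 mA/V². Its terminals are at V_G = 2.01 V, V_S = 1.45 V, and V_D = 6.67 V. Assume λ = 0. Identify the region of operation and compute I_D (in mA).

V_GS = V_G − V_S = 2.01 − 1.45 = 0.56 V; V_DS = V_D − V_S = 6.67 − 1.45 = 5.22 V.
V_GS = 0.56 V < V_TN = 0.924 V, so the transistor is in cutoff.

Cutoff; I_D = 0 mA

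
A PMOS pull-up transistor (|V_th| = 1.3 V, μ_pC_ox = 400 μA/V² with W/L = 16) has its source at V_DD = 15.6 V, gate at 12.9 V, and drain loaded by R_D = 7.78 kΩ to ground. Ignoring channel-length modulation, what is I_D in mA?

V_SG = V_DD − V_G = 15.6 − 12.9 = 2.7 V, so V_ov = 2.7 − 1.3 = 1.4 V.
k_p = μ_pC_ox · (W/L) = 6.4 mA/V².
Assume saturation: I_D = ½ k_p V_ov² = 0.5 × 6.4 × 1.4² = 6.27 mA, giving V_SD = V_DD − I_D R_D = 15.6 − 6.27 × 7.78 = -33.2 V.
But -33.2 V < V_ov = 1.4 V, so the device is actually in triode.
In triode I_D = k_p[V_ov V_SD − ½ V_SD²] and I_D = (V_DD − V_SD)/R_D. Equating: 24.9 V_SD² − 70.71 V_SD + 15.6 = 0, giving V_SD = 0.241 V (the root below V_ov).
I_D = (15.6 − 0.241) / 7.78 = 1.97 mA.

I_D = 1.97 mA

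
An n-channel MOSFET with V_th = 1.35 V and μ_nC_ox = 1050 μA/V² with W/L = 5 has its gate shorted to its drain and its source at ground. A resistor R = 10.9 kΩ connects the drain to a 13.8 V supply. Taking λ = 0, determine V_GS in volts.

V_GS = 1.99 V

With gate tied to drain, V_GS = V_DS ≥ V_GS − V_th, so the device is in saturation.
k_n = μ_nC_ox · (W/L) = 5.25 mA/V².
KCL at the drain: ½ k_n (V_GS − V_th)² = (V_DD − V_GS)/R.
Let x = V_GS − 1.35. Then 28.6 x² + x − 12.45 = 0, giving x = 0.642 V (positive root), so V_GS = 1.99 V.
I_D = (V_DD − V_GS)/R = (13.8 − 1.99) / 10.9 = 1.08 mA.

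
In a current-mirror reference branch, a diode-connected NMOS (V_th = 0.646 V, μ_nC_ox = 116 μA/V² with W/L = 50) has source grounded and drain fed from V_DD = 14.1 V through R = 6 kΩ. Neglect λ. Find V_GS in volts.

With gate tied to drain, V_GS = V_DS ≥ V_GS − V_th, so the device is in saturation.
k_n = μ_nC_ox · (W/L) = 5.8 mA/V².
KCL at the drain: ½ k_n (V_GS − V_th)² = (V_DD − V_GS)/R.
Let x = V_GS − 0.646. Then 17.4 x² + x − 13.45 = 0, giving x = 0.851 V (positive root), so V_GS = 1.5 V.
I_D = (V_DD − V_GS)/R = (14.1 − 1.5) / 6 = 2.1 mA.

V_GS = 1.50 V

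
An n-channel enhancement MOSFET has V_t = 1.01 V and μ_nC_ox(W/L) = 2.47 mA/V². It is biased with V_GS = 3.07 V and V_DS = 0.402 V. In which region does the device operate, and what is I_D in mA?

V_ov = V_GS − V_t = 3.07 − 1.01 = 2.06 V.
Since V_DS = 0.402 V < V_ov = 2.06 V, the device is in the triode region.
I_D = k_n [V_ov · V_DS − ½ V_DS²] = 2.47 × [2.06 × 0.402 − 0.5 × 0.402²] = 1.85 mA.

Triode; I_D = 1.85 mA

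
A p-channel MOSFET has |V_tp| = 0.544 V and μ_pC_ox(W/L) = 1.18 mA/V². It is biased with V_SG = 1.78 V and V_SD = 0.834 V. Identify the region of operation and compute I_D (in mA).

V_ov = V_SG − |V_tp| = 1.78 − 0.544 = 1.24 V.
Since V_SD = 0.834 V < V_ov = 1.24 V, the device is in the triode region.
I_D = k_p [V_ov · V_SD − ½ V_SD²] = 1.18 × [1.24 × 0.834 − 0.5 × 0.834²] = 0.806 mA.

Triode; I_D = 0.806 mA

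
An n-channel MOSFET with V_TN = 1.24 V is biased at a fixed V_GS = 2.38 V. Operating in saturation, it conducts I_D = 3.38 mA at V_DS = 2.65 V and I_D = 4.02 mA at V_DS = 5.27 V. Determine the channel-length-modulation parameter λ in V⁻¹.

With V_GS fixed, I_D ∝ (1 + λ V_DS) in saturation, so I_D2/I_D1 = (1 + λ V_DS2)/(1 + λ V_DS1).
4.02/3.38 = 1.189 = (1 + 5.27 λ)/(1 + 2.65 λ).
Solving: λ (I_D1 V_DS2 − I_D2 V_DS1) = I_D2 − I_D1, so λ = (4.02 − 3.38) / (3.38 × 5.27 − 4.02 × 2.65) = 0.64 / 7.16 = 0.0894 V⁻¹.

λ = 0.0894 V⁻¹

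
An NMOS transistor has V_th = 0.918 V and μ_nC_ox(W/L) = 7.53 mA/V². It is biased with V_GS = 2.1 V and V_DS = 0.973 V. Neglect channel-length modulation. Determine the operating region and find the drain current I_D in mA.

Triode; I_D = 5.10 mA

V_ov = V_GS − V_th = 2.1 − 0.918 = 1.18 V.
Since V_DS = 0.973 V < V_ov = 1.18 V, the device is in the triode region.
I_D = k_n [V_ov · V_DS − ½ V_DS²] = 7.53 × [1.18 × 0.973 − 0.5 × 0.973²] = 5.1 mA.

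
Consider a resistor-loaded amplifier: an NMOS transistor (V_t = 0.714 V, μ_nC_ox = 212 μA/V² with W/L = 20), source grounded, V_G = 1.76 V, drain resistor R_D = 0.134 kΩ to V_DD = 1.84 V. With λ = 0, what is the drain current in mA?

I_D = 2.32 mA

V_GS = V_G = 1.76 V, so V_ov = 1.76 − 0.714 = 1.05 V.
k_n = μ_nC_ox · (W/L) = 4.24 mA/V².
Assume saturation: I_D = ½ k_n V_ov² = 0.5 × 4.24 × 1.05² = 2.32 mA, giving V_DS = V_DD − I_D R_D = 1.84 − 2.32 × 0.134 = 1.53 V.
V_DS = 1.53 V ≥ V_ov = 1.05 V, confirming saturation.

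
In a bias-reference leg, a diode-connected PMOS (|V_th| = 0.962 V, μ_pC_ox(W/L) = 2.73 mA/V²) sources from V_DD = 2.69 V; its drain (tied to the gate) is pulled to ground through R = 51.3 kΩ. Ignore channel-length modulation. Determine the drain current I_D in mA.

With gate tied to drain, V_SG = V_SD ≥ V_SG − |V_th|, so the device is in saturation.
KCL at the drain: ½ k_p (V_SG − |V_th|)² = (V_DD − V_SG)/R.
Let x = V_SG − 0.962. Then 70 x² + x − 1.728 = 0, giving x = 0.15 V (positive root), so V_SG = 1.11 V.
I_D = (V_DD − V_SG)/R = (2.69 − 1.11) / 51.3 = 0.0308 mA.

I_D = 0.0308 mA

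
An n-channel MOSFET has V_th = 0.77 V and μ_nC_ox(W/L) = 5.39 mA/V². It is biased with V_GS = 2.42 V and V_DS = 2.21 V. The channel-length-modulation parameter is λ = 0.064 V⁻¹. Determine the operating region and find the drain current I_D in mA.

Saturation; I_D = 8.37 mA

V_ov = V_GS − V_th = 2.42 − 0.77 = 1.65 V.
Since V_DS = 2.21 V ≥ V_ov = 1.65 V, the device is in saturation.
I_D = ½ k_n V_ov² (1 + λ V_DS) = 0.5 × 5.39 × 1.65² × (1 + 0.064 × 2.21) = 8.37 mA.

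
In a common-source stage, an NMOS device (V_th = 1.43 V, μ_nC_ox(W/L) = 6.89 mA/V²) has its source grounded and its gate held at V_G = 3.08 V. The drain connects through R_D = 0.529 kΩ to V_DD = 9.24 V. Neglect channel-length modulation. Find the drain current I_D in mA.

V_GS = V_G = 3.08 V, so V_ov = 3.08 − 1.43 = 1.65 V.
Assume saturation: I_D = ½ k_n V_ov² = 0.5 × 6.89 × 1.65² = 9.38 mA, giving V_DS = V_DD − I_D R_D = 9.24 − 9.38 × 0.529 = 4.28 V.
V_DS = 4.28 V ≥ V_ov = 1.65 V, confirming saturation.

I_D = 9.38 mA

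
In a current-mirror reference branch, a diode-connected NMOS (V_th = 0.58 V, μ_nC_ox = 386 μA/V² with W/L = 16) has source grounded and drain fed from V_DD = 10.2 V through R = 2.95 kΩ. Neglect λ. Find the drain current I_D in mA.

I_D = 2.93 mA

With gate tied to drain, V_GS = V_DS ≥ V_GS − V_th, so the device is in saturation.
k_n = μ_nC_ox · (W/L) = 6.176 mA/V².
KCL at the drain: ½ k_n (V_GS − V_th)² = (V_DD − V_GS)/R.
Let x = V_GS − 0.58. Then 9.11 x² + x − 9.62 = 0, giving x = 0.974 V (positive root), so V_GS = 1.55 V.
I_D = (V_DD − V_GS)/R = (10.2 − 1.55) / 2.95 = 2.93 mA.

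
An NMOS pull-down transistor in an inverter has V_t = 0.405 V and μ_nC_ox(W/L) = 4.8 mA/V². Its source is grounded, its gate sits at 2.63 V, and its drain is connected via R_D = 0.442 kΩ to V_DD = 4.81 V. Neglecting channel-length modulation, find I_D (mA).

I_D = 8.52 mA

V_GS = V_G = 2.63 V, so V_ov = 2.63 − 0.405 = 2.22 V.
Assume saturation: I_D = ½ k_n V_ov² = 0.5 × 4.8 × 2.22² = 11.9 mA, giving V_DS = V_DD − I_D R_D = 4.81 − 11.9 × 0.442 = -0.442 V.
But -0.442 V < V_ov = 2.22 V, so the device is actually in triode.
In triode I_D = k_n[V_ov V_DS − ½ V_DS²] and I_D = (V_DD − V_DS)/R_D. Equating: 1.06 V_DS² − 5.721 V_DS + 4.81 = 0, giving V_DS = 1.04 V (the root below V_ov).
I_D = (4.81 − 1.04) / 0.442 = 8.52 mA.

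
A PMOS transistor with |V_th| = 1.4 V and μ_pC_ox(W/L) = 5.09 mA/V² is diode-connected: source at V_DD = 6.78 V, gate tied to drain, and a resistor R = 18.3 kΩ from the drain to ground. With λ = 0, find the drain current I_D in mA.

I_D = 0.276 mA

With gate tied to drain, V_SG = V_SD ≥ V_SG − |V_th|, so the device is in saturation.
KCL at the drain: ½ k_p (V_SG − |V_th|)² = (V_DD − V_SG)/R.
Let x = V_SG − 1.4. Then 46.6 x² + x − 5.38 = 0, giving x = 0.329 V (positive root), so V_SG = 1.73 V.
I_D = (V_DD − V_SG)/R = (6.78 − 1.73) / 18.3 = 0.276 mA.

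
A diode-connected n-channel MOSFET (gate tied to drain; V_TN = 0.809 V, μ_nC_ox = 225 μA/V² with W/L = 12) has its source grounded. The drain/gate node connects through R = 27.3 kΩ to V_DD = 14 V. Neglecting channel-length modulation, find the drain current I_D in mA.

I_D = 0.462 mA

With gate tied to drain, V_GS = V_DS ≥ V_GS − V_TN, so the device is in saturation.
k_n = μ_nC_ox · (W/L) = 2.7 mA/V².
KCL at the drain: ½ k_n (V_GS − V_TN)² = (V_DD − V_GS)/R.
Let x = V_GS − 0.809. Then 36.9 x² + x − 13.19 = 0, giving x = 0.585 V (positive root), so V_GS = 1.39 V.
I_D = (V_DD − V_GS)/R = (14 − 1.39) / 27.3 = 0.462 mA.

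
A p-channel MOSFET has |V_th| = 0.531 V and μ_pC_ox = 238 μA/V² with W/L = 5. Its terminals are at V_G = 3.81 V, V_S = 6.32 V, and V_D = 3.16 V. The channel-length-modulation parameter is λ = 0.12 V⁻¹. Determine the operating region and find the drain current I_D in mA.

V_SG = V_S − V_G = 6.32 − 3.81 = 2.51 V; V_SD = V_S − V_D = 6.32 − 3.16 = 3.16 V.
k_p = μ_pC_ox · (W/L) = 1.19 mA/V².
V_ov = V_SG − |V_th| = 2.51 − 0.531 = 1.98 V.
Since V_SD = 3.16 V ≥ V_ov = 1.98 V, the device is in saturation.
I_D = ½ k_p V_ov² (1 + λ V_SD) = 0.5 × 1.19 × 1.98² × (1 + 0.12 × 3.16) = 3.21 mA.

Saturation; I_D = 3.21 mA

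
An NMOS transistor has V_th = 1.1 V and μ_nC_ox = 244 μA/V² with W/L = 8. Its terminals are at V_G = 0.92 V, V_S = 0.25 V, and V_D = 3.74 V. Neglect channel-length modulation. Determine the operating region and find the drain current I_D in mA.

V_GS = V_G − V_S = 0.92 − 0.25 = 0.67 V; V_DS = V_D − V_S = 3.74 − 0.25 = 3.49 V.
V_GS = 0.67 V < V_th = 1.1 V, so the transistor is in cutoff.

Cutoff; I_D = 0 mA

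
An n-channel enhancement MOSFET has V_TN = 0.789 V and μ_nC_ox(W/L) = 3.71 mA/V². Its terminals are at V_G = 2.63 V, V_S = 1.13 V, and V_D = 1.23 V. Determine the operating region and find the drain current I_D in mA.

Triode; I_D = 0.245 mA

V_GS = V_G − V_S = 2.63 − 1.13 = 1.5 V; V_DS = V_D − V_S = 1.23 − 1.13 = 0.1 V.
V_ov = V_GS − V_TN = 1.5 − 0.789 = 0.711 V.
Since V_DS = 0.1 V < V_ov = 0.711 V, the device is in the triode region.
I_D = k_n [V_ov · V_DS − ½ V_DS²] = 3.71 × [0.711 × 0.1 − 0.5 × 0.1²] = 0.245 mA.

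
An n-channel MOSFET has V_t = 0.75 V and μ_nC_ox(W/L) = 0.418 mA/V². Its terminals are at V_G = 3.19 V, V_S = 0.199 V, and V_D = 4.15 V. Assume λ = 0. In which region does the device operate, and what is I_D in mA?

Saturation; I_D = 1.05 mA

V_GS = V_G − V_S = 3.19 − 0.199 = 2.99 V; V_DS = V_D − V_S = 4.15 − 0.199 = 3.95 V.
V_ov = V_GS − V_t = 2.99 − 0.75 = 2.24 V.
Since V_DS = 3.95 V ≥ V_ov = 2.24 V, the device is in saturation.
I_D = ½ k_n V_ov² = 0.5 × 0.418 × 2.24² = 1.05 mA.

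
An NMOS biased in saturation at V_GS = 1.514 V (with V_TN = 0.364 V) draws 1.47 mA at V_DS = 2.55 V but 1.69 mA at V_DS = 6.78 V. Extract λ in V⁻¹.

With V_GS fixed, I_D ∝ (1 + λ V_DS) in saturation, so I_D2/I_D1 = (1 + λ V_DS2)/(1 + λ V_DS1).
1.69/1.47 = 1.15 = (1 + 6.78 λ)/(1 + 2.55 λ).
Solving: λ (I_D1 V_DS2 − I_D2 V_DS1) = I_D2 − I_D1, so λ = (1.69 − 1.47) / (1.47 × 6.78 − 1.69 × 2.55) = 0.22 / 5.66 = 0.0389 V⁻¹.

λ = 0.0389 V⁻¹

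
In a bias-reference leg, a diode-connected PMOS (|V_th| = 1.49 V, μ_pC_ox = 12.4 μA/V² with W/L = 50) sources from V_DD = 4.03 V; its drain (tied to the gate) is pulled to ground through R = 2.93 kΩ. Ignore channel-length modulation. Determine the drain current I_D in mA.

With gate tied to drain, V_SG = V_SD ≥ V_SG − |V_th|, so the device is in saturation.
k_p = μ_pC_ox · (W/L) = 0.62 mA/V².
KCL at the drain: ½ k_p (V_SG − |V_th|)² = (V_DD − V_SG)/R.
Let x = V_SG − 1.49. Then 0.908 x² + x − 2.54 = 0, giving x = 1.21 V (positive root), so V_SG = 2.7 V.
I_D = (V_DD − V_SG)/R = (4.03 − 2.7) / 2.93 = 0.454 mA.

I_D = 0.454 mA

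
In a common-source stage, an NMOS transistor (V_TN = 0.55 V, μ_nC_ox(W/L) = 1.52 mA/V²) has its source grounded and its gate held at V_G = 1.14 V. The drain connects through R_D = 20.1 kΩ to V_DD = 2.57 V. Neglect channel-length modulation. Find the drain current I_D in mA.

V_GS = V_G = 1.14 V, so V_ov = 1.14 − 0.55 = 0.59 V.
Assume saturation: I_D = ½ k_n V_ov² = 0.5 × 1.52 × 0.59² = 0.265 mA, giving V_DS = V_DD − I_D R_D = 2.57 − 0.265 × 20.1 = -2.75 V.
But -2.75 V < V_ov = 0.59 V, so the device is actually in triode.
In triode I_D = k_n[V_ov V_DS − ½ V_DS²] and I_D = (V_DD − V_DS)/R_D. Equating: 15.3 V_DS² − 19.03 V_DS + 2.57 = 0, giving V_DS = 0.154 V (the root below V_ov).
I_D = (2.57 − 0.154) / 20.1 = 0.12 mA.

I_D = 0.120 mA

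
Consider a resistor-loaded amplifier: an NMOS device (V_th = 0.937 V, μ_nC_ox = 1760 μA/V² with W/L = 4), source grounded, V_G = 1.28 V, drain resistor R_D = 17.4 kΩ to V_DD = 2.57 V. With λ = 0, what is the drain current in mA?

I_D = 0.144 mA

V_GS = V_G = 1.28 V, so V_ov = 1.28 − 0.937 = 0.343 V.
k_n = μ_nC_ox · (W/L) = 7.04 mA/V².
Assume saturation: I_D = ½ k_n V_ov² = 0.5 × 7.04 × 0.343² = 0.414 mA, giving V_DS = V_DD − I_D R_D = 2.57 − 0.414 × 17.4 = -4.64 V.
But -4.64 V < V_ov = 0.343 V, so the device is actually in triode.
In triode I_D = k_n[V_ov V_DS − ½ V_DS²] and I_D = (V_DD − V_DS)/R_D. Equating: 61.2 V_DS² − 43.02 V_DS + 2.57 = 0, giving V_DS = 0.0659 V (the root below V_ov).
I_D = (2.57 − 0.0659) / 17.4 = 0.144 mA.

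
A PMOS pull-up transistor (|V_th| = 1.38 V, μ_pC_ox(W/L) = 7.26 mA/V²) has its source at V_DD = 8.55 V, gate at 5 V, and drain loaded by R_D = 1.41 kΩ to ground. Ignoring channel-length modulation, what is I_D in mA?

V_SG = V_DD − V_G = 8.55 − 5 = 3.55 V, so V_ov = 3.55 − 1.38 = 2.17 V.
Assume saturation: I_D = ½ k_p V_ov² = 0.5 × 7.26 × 2.17² = 17.1 mA, giving V_SD = V_DD − I_D R_D = 8.55 − 17.1 × 1.41 = -15.6 V.
But -15.6 V < V_ov = 2.17 V, so the device is actually in triode.
In triode I_D = k_p[V_ov V_SD − ½ V_SD²] and I_D = (V_DD − V_SD)/R_D. Equating: 5.12 V_SD² − 23.21 V_SD + 8.55 = 0, giving V_SD = 0.404 V (the root below V_ov).
I_D = (8.55 − 0.404) / 1.41 = 5.78 mA.

I_D = 5.78 mA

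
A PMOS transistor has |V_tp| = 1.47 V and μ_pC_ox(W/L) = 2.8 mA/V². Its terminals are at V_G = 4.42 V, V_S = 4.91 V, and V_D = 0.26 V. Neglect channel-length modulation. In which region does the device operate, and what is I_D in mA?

V_SG = V_S − V_G = 4.91 − 4.42 = 0.49 V; V_SD = V_S − V_D = 4.91 − 0.26 = 4.65 V.
V_SG = 0.49 V < |V_tp| = 1.47 V, so the transistor is in cutoff.

Cutoff; I_D = 0 mA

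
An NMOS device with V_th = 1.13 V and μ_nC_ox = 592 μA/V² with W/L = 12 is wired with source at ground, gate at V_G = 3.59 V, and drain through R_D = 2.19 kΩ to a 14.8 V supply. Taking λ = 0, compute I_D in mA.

I_D = 6.57 mA

V_GS = V_G = 3.59 V, so V_ov = 3.59 − 1.13 = 2.46 V.
k_n = μ_nC_ox · (W/L) = 7.104 mA/V².
Assume saturation: I_D = ½ k_n V_ov² = 0.5 × 7.104 × 2.46² = 21.5 mA, giving V_DS = V_DD − I_D R_D = 14.8 − 21.5 × 2.19 = -32.3 V.
But -32.3 V < V_ov = 2.46 V, so the device is actually in triode.
In triode I_D = k_n[V_ov V_DS − ½ V_DS²] and I_D = (V_DD − V_DS)/R_D. Equating: 7.78 V_DS² − 39.27 V_DS + 14.8 = 0, giving V_DS = 0.41 V (the root below V_ov).
I_D = (14.8 − 0.41) / 2.19 = 6.57 mA.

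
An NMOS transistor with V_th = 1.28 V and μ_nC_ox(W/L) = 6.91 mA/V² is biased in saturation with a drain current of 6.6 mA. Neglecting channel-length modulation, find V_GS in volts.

In saturation I_D = ½ k_n (V_GS − V_th)², so V_GS − V_th = √(2 I_D / k_n) = √(2 × 6.6 / 6.91) = 1.38 V.
V_GS = 1.28 + 1.38 = 2.66 V.

V_GS = 2.66 V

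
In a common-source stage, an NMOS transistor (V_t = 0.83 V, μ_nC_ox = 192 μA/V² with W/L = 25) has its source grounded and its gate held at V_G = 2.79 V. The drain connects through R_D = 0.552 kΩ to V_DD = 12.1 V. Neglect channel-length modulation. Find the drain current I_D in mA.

I_D = 9.22 mA

V_GS = V_G = 2.79 V, so V_ov = 2.79 − 0.83 = 1.96 V.
k_n = μ_nC_ox · (W/L) = 4.8 mA/V².
Assume saturation: I_D = ½ k_n V_ov² = 0.5 × 4.8 × 1.96² = 9.22 mA, giving V_DS = V_DD − I_D R_D = 12.1 − 9.22 × 0.552 = 7.01 V.
V_DS = 7.01 V ≥ V_ov = 1.96 V, confirming saturation.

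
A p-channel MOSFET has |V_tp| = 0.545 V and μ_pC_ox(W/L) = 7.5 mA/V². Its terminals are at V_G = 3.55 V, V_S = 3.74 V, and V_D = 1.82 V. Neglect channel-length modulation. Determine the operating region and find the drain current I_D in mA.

V_SG = V_S − V_G = 3.74 − 3.55 = 0.19 V; V_SD = V_S − V_D = 3.74 − 1.82 = 1.92 V.
V_SG = 0.19 V < |V_tp| = 0.545 V, so the transistor is in cutoff.

Cutoff; I_D = 0 mA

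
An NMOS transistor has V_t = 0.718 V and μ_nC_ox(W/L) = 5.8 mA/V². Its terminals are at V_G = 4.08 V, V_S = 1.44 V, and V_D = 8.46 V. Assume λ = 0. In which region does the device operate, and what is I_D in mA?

Saturation; I_D = 10.7 mA

V_GS = V_G − V_S = 4.08 − 1.44 = 2.64 V; V_DS = V_D − V_S = 8.46 − 1.44 = 7.02 V.
V_ov = V_GS − V_t = 2.64 − 0.718 = 1.92 V.
Since V_DS = 7.02 V ≥ V_ov = 1.92 V, the device is in saturation.
I_D = ½ k_n V_ov² = 0.5 × 5.8 × 1.92² = 10.7 mA.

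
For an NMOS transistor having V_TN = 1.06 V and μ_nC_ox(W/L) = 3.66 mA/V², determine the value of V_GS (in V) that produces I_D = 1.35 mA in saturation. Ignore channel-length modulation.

V_GS = 1.92 V

In saturation I_D = ½ k_n (V_GS − V_TN)², so V_GS − V_TN = √(2 I_D / k_n) = √(2 × 1.35 / 3.66) = 0.859 V.
V_GS = 1.06 + 0.859 = 1.92 V.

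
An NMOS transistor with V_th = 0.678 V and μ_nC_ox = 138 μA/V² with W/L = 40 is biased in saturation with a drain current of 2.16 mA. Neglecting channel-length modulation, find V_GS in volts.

k_n = μ_nC_ox · (W/L) = 5.52 mA/V².
In saturation I_D = ½ k_n (V_GS − V_th)², so V_GS − V_th = √(2 I_D / k_n) = √(2 × 2.16 / 5.52) = 0.885 V.
V_GS = 0.678 + 0.885 = 1.56 V.

V_GS = 1.56 V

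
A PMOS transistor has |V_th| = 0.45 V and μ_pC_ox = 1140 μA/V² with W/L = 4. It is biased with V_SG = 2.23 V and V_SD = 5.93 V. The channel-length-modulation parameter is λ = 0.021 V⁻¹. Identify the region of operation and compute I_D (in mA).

k_p = μ_pC_ox · (W/L) = 4.56 mA/V².
V_ov = V_SG − |V_th| = 2.23 − 0.45 = 1.78 V.
Since V_SD = 5.93 V ≥ V_ov = 1.78 V, the device is in saturation.
I_D = ½ k_p V_ov² (1 + λ V_SD) = 0.5 × 4.56 × 1.78² × (1 + 0.021 × 5.93) = 8.12 mA.

Saturation; I_D = 8.12 mA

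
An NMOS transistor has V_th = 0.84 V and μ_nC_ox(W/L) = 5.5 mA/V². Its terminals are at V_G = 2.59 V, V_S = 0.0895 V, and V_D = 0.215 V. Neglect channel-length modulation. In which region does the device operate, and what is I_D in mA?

V_GS = V_G − V_S = 2.59 − 0.0895 = 2.5 V; V_DS = V_D − V_S = 0.215 − 0.0895 = 0.126 V.
V_ov = V_GS − V_th = 2.5 − 0.84 = 1.66 V.
Since V_DS = 0.126 V < V_ov = 1.66 V, the device is in the triode region.
I_D = k_n [V_ov · V_DS − ½ V_DS²] = 5.5 × [1.66 × 0.126 − 0.5 × 0.126²] = 1.1 mA.

Triode; I_D = 1.10 mA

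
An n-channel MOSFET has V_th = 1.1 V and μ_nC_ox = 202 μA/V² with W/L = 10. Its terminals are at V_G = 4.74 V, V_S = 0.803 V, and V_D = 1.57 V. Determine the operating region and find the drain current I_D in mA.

Triode; I_D = 3.80 mA

V_GS = V_G − V_S = 4.74 − 0.803 = 3.94 V; V_DS = V_D − V_S = 1.57 − 0.803 = 0.767 V.
k_n = μ_nC_ox · (W/L) = 2.02 mA/V².
V_ov = V_GS − V_th = 3.94 − 1.1 = 2.84 V.
Since V_DS = 0.767 V < V_ov = 2.84 V, the device is in the triode region.
I_D = k_n [V_ov · V_DS − ½ V_DS²] = 2.02 × [2.84 × 0.767 − 0.5 × 0.767²] = 3.8 mA.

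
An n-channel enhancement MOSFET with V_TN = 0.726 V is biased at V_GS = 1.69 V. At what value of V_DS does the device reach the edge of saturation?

The boundary between triode and saturation is V_DS = V_GS − V_TN = V_ov.
V_ov = 1.69 − 0.726 = 0.964 V.

V_DS,sat = 0.964 V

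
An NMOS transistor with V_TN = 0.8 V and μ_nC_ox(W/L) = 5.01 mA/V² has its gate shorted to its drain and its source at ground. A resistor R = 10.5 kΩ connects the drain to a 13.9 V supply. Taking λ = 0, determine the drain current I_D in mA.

I_D = 1.18 mA

With gate tied to drain, V_GS = V_DS ≥ V_GS − V_TN, so the device is in saturation.
KCL at the drain: ½ k_n (V_GS − V_TN)² = (V_DD − V_GS)/R.
Let x = V_GS − 0.8. Then 26.3 x² + x − 13.1 = 0, giving x = 0.687 V (positive root), so V_GS = 1.49 V.
I_D = (V_DD − V_GS)/R = (13.9 − 1.49) / 10.5 = 1.18 mA.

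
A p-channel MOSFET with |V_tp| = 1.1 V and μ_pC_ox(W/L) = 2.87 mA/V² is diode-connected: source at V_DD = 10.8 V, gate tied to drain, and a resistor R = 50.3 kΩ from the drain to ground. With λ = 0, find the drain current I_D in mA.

With gate tied to drain, V_SG = V_SD ≥ V_SG − |V_tp|, so the device is in saturation.
KCL at the drain: ½ k_p (V_SG − |V_tp|)² = (V_DD − V_SG)/R.
Let x = V_SG − 1.1. Then 72.2 x² + x − 9.7 = 0, giving x = 0.36 V (positive root), so V_SG = 1.46 V.
I_D = (V_DD − V_SG)/R = (10.8 − 1.46) / 50.3 = 0.186 mA.

I_D = 0.186 mA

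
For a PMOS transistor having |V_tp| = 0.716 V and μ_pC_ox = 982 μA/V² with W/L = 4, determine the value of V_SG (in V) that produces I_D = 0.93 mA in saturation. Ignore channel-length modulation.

k_p = μ_pC_ox · (W/L) = 3.928 mA/V².
In saturation I_D = ½ k_p (V_SG − |V_tp|)², so V_SG − |V_tp| = √(2 I_D / k_p) = √(2 × 0.93 / 3.928) = 0.688 V.
V_SG = 0.716 + 0.688 = 1.4 V.

V_SG = 1.40 V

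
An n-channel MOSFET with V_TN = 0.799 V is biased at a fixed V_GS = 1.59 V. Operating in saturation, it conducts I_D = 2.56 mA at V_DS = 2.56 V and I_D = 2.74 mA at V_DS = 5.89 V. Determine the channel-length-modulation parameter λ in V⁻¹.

λ = 0.0223 V⁻¹

With V_GS fixed, I_D ∝ (1 + λ V_DS) in saturation, so I_D2/I_D1 = (1 + λ V_DS2)/(1 + λ V_DS1).
2.74/2.56 = 1.07 = (1 + 5.89 λ)/(1 + 2.56 λ).
Solving: λ (I_D1 V_DS2 − I_D2 V_DS1) = I_D2 − I_D1, so λ = (2.74 − 2.56) / (2.56 × 5.89 − 2.74 × 2.56) = 0.18 / 8.06 = 0.0223 V⁻¹.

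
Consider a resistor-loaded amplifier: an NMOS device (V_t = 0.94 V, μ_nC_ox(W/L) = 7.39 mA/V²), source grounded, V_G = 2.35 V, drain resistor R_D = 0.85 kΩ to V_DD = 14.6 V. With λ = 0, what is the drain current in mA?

V_GS = V_G = 2.35 V, so V_ov = 2.35 − 0.94 = 1.41 V.
Assume saturation: I_D = ½ k_n V_ov² = 0.5 × 7.39 × 1.41² = 7.35 mA, giving V_DS = V_DD − I_D R_D = 14.6 − 7.35 × 0.85 = 8.36 V.
V_DS = 8.36 V ≥ V_ov = 1.41 V, confirming saturation.

I_D = 7.35 mA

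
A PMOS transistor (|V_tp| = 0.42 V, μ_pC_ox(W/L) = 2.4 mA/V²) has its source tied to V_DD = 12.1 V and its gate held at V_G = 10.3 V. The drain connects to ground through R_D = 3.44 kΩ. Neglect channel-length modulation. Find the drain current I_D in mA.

I_D = 2.29 mA

V_SG = V_DD − V_G = 12.1 − 10.3 = 1.8 V, so V_ov = 1.8 − 0.42 = 1.38 V.
Assume saturation: I_D = ½ k_p V_ov² = 0.5 × 2.4 × 1.38² = 2.29 mA, giving V_SD = V_DD − I_D R_D = 12.1 − 2.29 × 3.44 = 4.24 V.
V_SD = 4.24 V ≥ V_ov = 1.38 V, confirming saturation.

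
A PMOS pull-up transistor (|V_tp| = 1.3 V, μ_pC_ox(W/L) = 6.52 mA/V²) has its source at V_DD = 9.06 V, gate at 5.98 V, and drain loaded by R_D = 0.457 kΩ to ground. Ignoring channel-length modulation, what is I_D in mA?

I_D = 10.3 mA

V_SG = V_DD − V_G = 9.06 − 5.98 = 3.08 V, so V_ov = 3.08 − 1.3 = 1.78 V.
Assume saturation: I_D = ½ k_p V_ov² = 0.5 × 6.52 × 1.78² = 10.3 mA, giving V_SD = V_DD − I_D R_D = 9.06 − 10.3 × 0.457 = 4.34 V.
V_SD = 4.34 V ≥ V_ov = 1.78 V, confirming saturation.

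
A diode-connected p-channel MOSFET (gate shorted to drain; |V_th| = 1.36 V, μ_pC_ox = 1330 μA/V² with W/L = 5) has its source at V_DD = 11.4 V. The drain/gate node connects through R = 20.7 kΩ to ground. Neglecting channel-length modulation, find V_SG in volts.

V_SG = 1.73 V

With gate tied to drain, V_SG = V_SD ≥ V_SG − |V_th|, so the device is in saturation.
k_p = μ_pC_ox · (W/L) = 6.65 mA/V².
KCL at the drain: ½ k_p (V_SG − |V_th|)² = (V_DD − V_SG)/R.
Let x = V_SG − 1.36. Then 68.8 x² + x − 10.04 = 0, giving x = 0.375 V (positive root), so V_SG = 1.73 V.
I_D = (V_DD − V_SG)/R = (11.4 − 1.73) / 20.7 = 0.467 mA.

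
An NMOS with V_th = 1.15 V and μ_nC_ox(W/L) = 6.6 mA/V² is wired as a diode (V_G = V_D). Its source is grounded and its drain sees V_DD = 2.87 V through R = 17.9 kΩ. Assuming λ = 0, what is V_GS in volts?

With gate tied to drain, V_GS = V_DS ≥ V_GS − V_th, so the device is in saturation.
KCL at the drain: ½ k_n (V_GS − V_th)² = (V_DD − V_GS)/R.
Let x = V_GS − 1.15. Then 59.1 x² + x − 1.72 = 0, giving x = 0.162 V (positive root), so V_GS = 1.31 V.
I_D = (V_DD − V_GS)/R = (2.87 − 1.31) / 17.9 = 0.087 mA.

V_GS = 1.31 V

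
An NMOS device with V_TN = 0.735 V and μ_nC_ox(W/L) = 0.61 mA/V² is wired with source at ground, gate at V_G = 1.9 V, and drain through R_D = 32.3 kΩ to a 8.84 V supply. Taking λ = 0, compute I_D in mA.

V_GS = V_G = 1.9 V, so V_ov = 1.9 − 0.735 = 1.17 V.
Assume saturation: I_D = ½ k_n V_ov² = 0.5 × 0.61 × 1.17² = 0.414 mA, giving V_DS = V_DD − I_D R_D = 8.84 − 0.414 × 32.3 = -4.53 V.
But -4.53 V < V_ov = 1.17 V, so the device is actually in triode.
In triode I_D = k_n[V_ov V_DS − ½ V_DS²] and I_D = (V_DD − V_DS)/R_D. Equating: 9.85 V_DS² − 23.95 V_DS + 8.84 = 0, giving V_DS = 0.454 V (the root below V_ov).
I_D = (8.84 − 0.454) / 32.3 = 0.26 mA.

I_D = 0.260 mA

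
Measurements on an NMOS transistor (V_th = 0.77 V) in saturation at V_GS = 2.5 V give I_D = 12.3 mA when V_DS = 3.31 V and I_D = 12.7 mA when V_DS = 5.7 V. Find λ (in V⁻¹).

λ = 0.0142 V⁻¹

With V_GS fixed, I_D ∝ (1 + λ V_DS) in saturation, so I_D2/I_D1 = (1 + λ V_DS2)/(1 + λ V_DS1).
12.7/12.3 = 1.033 = (1 + 5.7 λ)/(1 + 3.31 λ).
Solving: λ (I_D1 V_DS2 − I_D2 V_DS1) = I_D2 − I_D1, so λ = (12.7 − 12.3) / (12.3 × 5.7 − 12.7 × 3.31) = 0.4 / 28.1 = 0.0142 V⁻¹.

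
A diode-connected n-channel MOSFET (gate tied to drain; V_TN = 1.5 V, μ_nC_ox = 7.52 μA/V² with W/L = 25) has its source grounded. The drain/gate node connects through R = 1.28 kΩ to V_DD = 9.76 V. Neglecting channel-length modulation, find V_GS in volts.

V_GS = 6.61 V

With gate tied to drain, V_GS = V_DS ≥ V_GS − V_TN, so the device is in saturation.
k_n = μ_nC_ox · (W/L) = 0.188 mA/V².
KCL at the drain: ½ k_n (V_GS − V_TN)² = (V_DD − V_GS)/R.
Let x = V_GS − 1.5. Then 0.12 x² + x − 8.26 = 0, giving x = 5.11 V (positive root), so V_GS = 6.61 V.
I_D = (V_DD − V_GS)/R = (9.76 − 6.61) / 1.28 = 2.46 mA.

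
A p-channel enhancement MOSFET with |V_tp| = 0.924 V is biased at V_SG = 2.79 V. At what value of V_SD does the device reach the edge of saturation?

V_SD,sat = 1.87 V

The boundary between triode and saturation is V_SD = V_SG − |V_tp| = V_ov.
V_ov = 2.79 − 0.924 = 1.87 V.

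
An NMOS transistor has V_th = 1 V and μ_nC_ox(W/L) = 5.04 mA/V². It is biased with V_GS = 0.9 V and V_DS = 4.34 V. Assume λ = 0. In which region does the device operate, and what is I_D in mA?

V_GS = 0.9 V < V_th = 1 V, so the transistor is in cutoff.

Cutoff; I_D = 0 mA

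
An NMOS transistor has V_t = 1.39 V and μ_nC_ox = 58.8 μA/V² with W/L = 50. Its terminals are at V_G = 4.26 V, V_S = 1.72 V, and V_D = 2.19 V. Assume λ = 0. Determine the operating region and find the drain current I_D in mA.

V_GS = V_G − V_S = 4.26 − 1.72 = 2.54 V; V_DS = V_D − V_S = 2.19 − 1.72 = 0.47 V.
k_n = μ_nC_ox · (W/L) = 2.94 mA/V².
V_ov = V_GS − V_t = 2.54 − 1.39 = 1.15 V.
Since V_DS = 0.47 V < V_ov = 1.15 V, the device is in the triode region.
I_D = k_n [V_ov · V_DS − ½ V_DS²] = 2.94 × [1.15 × 0.47 − 0.5 × 0.47²] = 1.26 mA.

Triode; I_D = 1.26 mA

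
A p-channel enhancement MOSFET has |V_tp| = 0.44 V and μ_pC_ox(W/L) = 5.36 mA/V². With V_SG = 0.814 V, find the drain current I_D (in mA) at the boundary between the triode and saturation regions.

I_D = 0.375 mA

At the boundary V_SD = V_ov = V_SG − |V_tp| = 0.814 − 0.44 = 0.374 V.
I_D = ½ k_p V_ov² = 0.5 × 5.36 × 0.374² = 0.375 mA.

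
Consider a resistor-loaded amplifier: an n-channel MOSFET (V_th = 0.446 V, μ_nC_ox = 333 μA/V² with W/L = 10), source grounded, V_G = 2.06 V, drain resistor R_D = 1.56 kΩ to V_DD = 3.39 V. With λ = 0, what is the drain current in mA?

I_D = 1.91 mA

V_GS = V_G = 2.06 V, so V_ov = 2.06 − 0.446 = 1.61 V.
k_n = μ_nC_ox · (W/L) = 3.33 mA/V².
Assume saturation: I_D = ½ k_n V_ov² = 0.5 × 3.33 × 1.61² = 4.34 mA, giving V_DS = V_DD − I_D R_D = 3.39 − 4.34 × 1.56 = -3.38 V.
But -3.38 V < V_ov = 1.61 V, so the device is actually in triode.
In triode I_D = k_n[V_ov V_DS − ½ V_DS²] and I_D = (V_DD − V_DS)/R_D. Equating: 2.6 V_DS² − 9.384 V_DS + 3.39 = 0, giving V_DS = 0.407 V (the root below V_ov).
I_D = (3.39 − 0.407) / 1.56 = 1.91 mA.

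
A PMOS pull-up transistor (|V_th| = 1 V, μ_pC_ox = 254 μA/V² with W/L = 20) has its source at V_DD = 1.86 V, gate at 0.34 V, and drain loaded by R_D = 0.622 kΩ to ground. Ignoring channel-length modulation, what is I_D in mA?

I_D = 0.687 mA

V_SG = V_DD − V_G = 1.86 − 0.34 = 1.52 V, so V_ov = 1.52 − 1 = 0.52 V.
k_p = μ_pC_ox · (W/L) = 5.08 mA/V².
Assume saturation: I_D = ½ k_p V_ov² = 0.5 × 5.08 × 0.52² = 0.687 mA, giving V_SD = V_DD − I_D R_D = 1.86 − 0.687 × 0.622 = 1.43 V.
V_SD = 1.43 V ≥ V_ov = 0.52 V, confirming saturation.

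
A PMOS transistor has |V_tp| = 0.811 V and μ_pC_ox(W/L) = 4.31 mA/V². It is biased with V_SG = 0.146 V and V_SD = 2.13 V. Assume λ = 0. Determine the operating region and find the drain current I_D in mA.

Cutoff; I_D = 0 mA

V_SG = 0.146 V < |V_tp| = 0.811 V, so the transistor is in cutoff.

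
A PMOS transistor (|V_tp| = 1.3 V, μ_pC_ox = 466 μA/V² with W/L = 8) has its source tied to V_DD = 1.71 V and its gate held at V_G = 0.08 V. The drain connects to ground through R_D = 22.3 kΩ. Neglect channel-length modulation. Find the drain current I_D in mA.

V_SG = V_DD − V_G = 1.71 − 0.08 = 1.63 V, so V_ov = 1.63 − 1.3 = 0.33 V.
k_p = μ_pC_ox · (W/L) = 3.728 mA/V².
Assume saturation: I_D = ½ k_p V_ov² = 0.5 × 3.728 × 0.33² = 0.203 mA, giving V_SD = V_DD − I_D R_D = 1.71 − 0.203 × 22.3 = -2.82 V.
But -2.82 V < V_ov = 0.33 V, so the device is actually in triode.
In triode I_D = k_p[V_ov V_SD − ½ V_SD²] and I_D = (V_DD − V_SD)/R_D. Equating: 41.6 V_SD² − 28.43 V_SD + 1.71 = 0, giving V_SD = 0.0666 V (the root below V_ov).
I_D = (1.71 − 0.0666) / 22.3 = 0.0737 mA.

I_D = 0.0737 mA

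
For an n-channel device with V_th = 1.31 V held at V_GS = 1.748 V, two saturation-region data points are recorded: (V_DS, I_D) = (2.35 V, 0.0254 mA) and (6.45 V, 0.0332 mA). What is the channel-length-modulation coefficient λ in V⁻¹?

λ = 0.0909 V⁻¹

With V_GS fixed, I_D ∝ (1 + λ V_DS) in saturation, so I_D2/I_D1 = (1 + λ V_DS2)/(1 + λ V_DS1).
0.0332/0.0254 = 1.307 = (1 + 6.45 λ)/(1 + 2.35 λ).
Solving: λ (I_D1 V_DS2 − I_D2 V_DS1) = I_D2 − I_D1, so λ = (0.0332 − 0.0254) / (0.0254 × 6.45 − 0.0332 × 2.35) = 0.0078 / 0.0858 = 0.0909 V⁻¹.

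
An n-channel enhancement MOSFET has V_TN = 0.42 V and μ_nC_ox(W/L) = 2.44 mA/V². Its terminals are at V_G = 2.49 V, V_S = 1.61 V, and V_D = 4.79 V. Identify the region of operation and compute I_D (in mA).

Saturation; I_D = 0.258 mA

V_GS = V_G − V_S = 2.49 − 1.61 = 0.88 V; V_DS = V_D − V_S = 4.79 − 1.61 = 3.18 V.
V_ov = V_GS − V_TN = 0.88 − 0.42 = 0.46 V.
Since V_DS = 3.18 V ≥ V_ov = 0.46 V, the device is in saturation.
I_D = ½ k_n V_ov² = 0.5 × 2.44 × 0.46² = 0.258 mA.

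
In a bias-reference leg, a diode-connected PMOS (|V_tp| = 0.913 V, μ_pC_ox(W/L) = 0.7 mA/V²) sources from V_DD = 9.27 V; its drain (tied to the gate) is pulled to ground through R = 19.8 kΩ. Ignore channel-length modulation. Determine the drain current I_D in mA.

I_D = 0.370 mA

With gate tied to drain, V_SG = V_SD ≥ V_SG − |V_tp|, so the device is in saturation.
KCL at the drain: ½ k_p (V_SG − |V_tp|)² = (V_DD − V_SG)/R.
Let x = V_SG − 0.913. Then 6.93 x² + x − 8.357 = 0, giving x = 1.03 V (positive root), so V_SG = 1.94 V.
I_D = (V_DD − V_SG)/R = (9.27 − 1.94) / 19.8 = 0.37 mA.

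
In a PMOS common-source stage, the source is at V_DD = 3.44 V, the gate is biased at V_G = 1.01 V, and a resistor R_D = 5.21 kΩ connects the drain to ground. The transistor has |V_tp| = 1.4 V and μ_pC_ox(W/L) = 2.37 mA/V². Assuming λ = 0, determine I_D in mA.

I_D = 0.605 mA

V_SG = V_DD − V_G = 3.44 − 1.01 = 2.43 V, so V_ov = 2.43 − 1.4 = 1.03 V.
Assume saturation: I_D = ½ k_p V_ov² = 0.5 × 2.37 × 1.03² = 1.26 mA, giving V_SD = V_DD − I_D R_D = 3.44 − 1.26 × 5.21 = -3.11 V.
But -3.11 V < V_ov = 1.03 V, so the device is actually in triode.
In triode I_D = k_p[V_ov V_SD − ½ V_SD²] and I_D = (V_DD − V_SD)/R_D. Equating: 6.17 V_SD² − 13.72 V_SD + 3.44 = 0, giving V_SD = 0.288 V (the root below V_ov).
I_D = (3.44 − 0.288) / 5.21 = 0.605 mA.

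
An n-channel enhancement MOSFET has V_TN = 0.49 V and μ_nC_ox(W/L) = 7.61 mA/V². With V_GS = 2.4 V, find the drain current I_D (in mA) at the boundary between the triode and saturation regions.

I_D = 13.9 mA

At the boundary V_DS = V_ov = V_GS − V_TN = 2.4 − 0.49 = 1.91 V.
I_D = ½ k_n V_ov² = 0.5 × 7.61 × 1.91² = 13.9 mA.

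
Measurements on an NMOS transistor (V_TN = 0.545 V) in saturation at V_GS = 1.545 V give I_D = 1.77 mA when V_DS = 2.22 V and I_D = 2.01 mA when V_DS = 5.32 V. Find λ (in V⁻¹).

λ = 0.0484 V⁻¹

With V_GS fixed, I_D ∝ (1 + λ V_DS) in saturation, so I_D2/I_D1 = (1 + λ V_DS2)/(1 + λ V_DS1).
2.01/1.77 = 1.136 = (1 + 5.32 λ)/(1 + 2.22 λ).
Solving: λ (I_D1 V_DS2 − I_D2 V_DS1) = I_D2 − I_D1, so λ = (2.01 − 1.77) / (1.77 × 5.32 − 2.01 × 2.22) = 0.24 / 4.95 = 0.0484 V⁻¹.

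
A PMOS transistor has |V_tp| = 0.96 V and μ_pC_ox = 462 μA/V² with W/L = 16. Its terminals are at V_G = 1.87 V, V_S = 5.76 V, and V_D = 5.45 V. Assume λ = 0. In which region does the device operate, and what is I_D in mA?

V_SG = V_S − V_G = 5.76 − 1.87 = 3.89 V; V_SD = V_S − V_D = 5.76 − 5.45 = 0.31 V.
k_p = μ_pC_ox · (W/L) = 7.392 mA/V².
V_ov = V_SG − |V_tp| = 3.89 − 0.96 = 2.93 V.
Since V_SD = 0.31 V < V_ov = 2.93 V, the device is in the triode region.
I_D = k_p [V_ov · V_SD − ½ V_SD²] = 7.392 × [2.93 × 0.31 − 0.5 × 0.31²] = 6.36 mA.

Triode; I_D = 6.36 mA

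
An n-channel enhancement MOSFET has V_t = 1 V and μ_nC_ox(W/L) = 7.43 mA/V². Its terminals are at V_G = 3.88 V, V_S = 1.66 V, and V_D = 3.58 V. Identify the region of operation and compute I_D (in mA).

V_GS = V_G − V_S = 3.88 − 1.66 = 2.22 V; V_DS = V_D − V_S = 3.58 − 1.66 = 1.92 V.
V_ov = V_GS − V_t = 2.22 − 1 = 1.22 V.
Since V_DS = 1.92 V ≥ V_ov = 1.22 V, the device is in saturation.
I_D = ½ k_n V_ov² = 0.5 × 7.43 × 1.22² = 5.53 mA.

Saturation; I_D = 5.53 mA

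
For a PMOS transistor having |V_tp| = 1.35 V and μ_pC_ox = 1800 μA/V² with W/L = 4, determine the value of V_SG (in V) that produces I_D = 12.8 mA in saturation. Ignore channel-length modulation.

k_p = μ_pC_ox · (W/L) = 7.2 mA/V².
In saturation I_D = ½ k_p (V_SG − |V_tp|)², so V_SG − |V_tp| = √(2 I_D / k_p) = √(2 × 12.8 / 7.2) = 1.89 V.
V_SG = 1.35 + 1.89 = 3.24 V.

V_SG = 3.24 V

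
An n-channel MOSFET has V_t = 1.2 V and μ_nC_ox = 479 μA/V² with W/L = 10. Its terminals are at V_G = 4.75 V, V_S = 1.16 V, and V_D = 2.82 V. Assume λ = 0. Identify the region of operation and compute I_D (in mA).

Triode; I_D = 12.4 mA

V_GS = V_G − V_S = 4.75 − 1.16 = 3.59 V; V_DS = V_D − V_S = 2.82 − 1.16 = 1.66 V.
k_n = μ_nC_ox · (W/L) = 4.79 mA/V².
V_ov = V_GS − V_t = 3.59 − 1.2 = 2.39 V.
Since V_DS = 1.66 V < V_ov = 2.39 V, the device is in the triode region.
I_D = k_n [V_ov · V_DS − ½ V_DS²] = 4.79 × [2.39 × 1.66 − 0.5 × 1.66²] = 12.4 mA.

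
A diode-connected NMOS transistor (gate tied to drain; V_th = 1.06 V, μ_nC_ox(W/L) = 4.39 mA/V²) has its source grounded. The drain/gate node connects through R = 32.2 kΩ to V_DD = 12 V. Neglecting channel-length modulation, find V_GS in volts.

V_GS = 1.45 V

With gate tied to drain, V_GS = V_DS ≥ V_GS − V_th, so the device is in saturation.
KCL at the drain: ½ k_n (V_GS − V_th)² = (V_DD − V_GS)/R.
Let x = V_GS − 1.06. Then 70.7 x² + x − 10.94 = 0, giving x = 0.386 V (positive root), so V_GS = 1.45 V.
I_D = (V_DD − V_GS)/R = (12 − 1.45) / 32.2 = 0.328 mA.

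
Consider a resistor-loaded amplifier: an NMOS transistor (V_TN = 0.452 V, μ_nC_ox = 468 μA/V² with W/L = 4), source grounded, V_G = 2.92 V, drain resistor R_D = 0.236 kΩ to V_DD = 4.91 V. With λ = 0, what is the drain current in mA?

V_GS = V_G = 2.92 V, so V_ov = 2.92 − 0.452 = 2.47 V.
k_n = μ_nC_ox · (W/L) = 1.872 mA/V².
Assume saturation: I_D = ½ k_n V_ov² = 0.5 × 1.872 × 2.47² = 5.7 mA, giving V_DS = V_DD − I_D R_D = 4.91 − 5.7 × 0.236 = 3.56 V.
V_DS = 3.56 V ≥ V_ov = 2.47 V, confirming saturation.

I_D = 5.70 mA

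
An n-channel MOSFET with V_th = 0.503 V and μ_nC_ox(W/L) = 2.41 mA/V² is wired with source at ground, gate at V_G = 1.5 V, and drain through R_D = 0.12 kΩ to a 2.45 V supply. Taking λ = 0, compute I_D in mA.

V_GS = V_G = 1.5 V, so V_ov = 1.5 − 0.503 = 0.997 V.
Assume saturation: I_D = ½ k_n V_ov² = 0.5 × 2.41 × 0.997² = 1.2 mA, giving V_DS = V_DD − I_D R_D = 2.45 − 1.2 × 0.12 = 2.31 V.
V_DS = 2.31 V ≥ V_ov = 0.997 V, confirming saturation.

I_D = 1.20 mA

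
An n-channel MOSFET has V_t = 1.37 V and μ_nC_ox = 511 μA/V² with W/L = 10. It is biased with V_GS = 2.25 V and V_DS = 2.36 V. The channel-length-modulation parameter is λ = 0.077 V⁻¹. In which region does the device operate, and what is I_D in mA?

k_n = μ_nC_ox · (W/L) = 5.11 mA/V².
V_ov = V_GS − V_t = 2.25 − 1.37 = 0.88 V.
Since V_DS = 2.36 V ≥ V_ov = 0.88 V, the device is in saturation.
I_D = ½ k_n V_ov² (1 + λ V_DS) = 0.5 × 5.11 × 0.88² × (1 + 0.077 × 2.36) = 2.34 mA.

Saturation; I_D = 2.34 mA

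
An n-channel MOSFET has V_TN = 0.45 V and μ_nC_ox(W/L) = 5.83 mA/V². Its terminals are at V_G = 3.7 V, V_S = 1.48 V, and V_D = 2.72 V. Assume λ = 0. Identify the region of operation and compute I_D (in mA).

Triode; I_D = 8.31 mA

V_GS = V_G − V_S = 3.7 − 1.48 = 2.22 V; V_DS = V_D − V_S = 2.72 − 1.48 = 1.24 V.
V_ov = V_GS − V_TN = 2.22 − 0.45 = 1.77 V.
Since V_DS = 1.24 V < V_ov = 1.77 V, the device is in the triode region.
I_D = k_n [V_ov · V_DS − ½ V_DS²] = 5.83 × [1.77 × 1.24 − 0.5 × 1.24²] = 8.31 mA.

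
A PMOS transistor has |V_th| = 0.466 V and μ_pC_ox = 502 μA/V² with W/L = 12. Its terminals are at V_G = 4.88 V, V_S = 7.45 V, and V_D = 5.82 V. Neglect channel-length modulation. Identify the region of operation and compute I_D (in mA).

Triode; I_D = 12.7 mA

V_SG = V_S − V_G = 7.45 − 4.88 = 2.57 V; V_SD = V_S − V_D = 7.45 − 5.82 = 1.63 V.
k_p = μ_pC_ox · (W/L) = 6.024 mA/V².
V_ov = V_SG − |V_th| = 2.57 − 0.466 = 2.1 V.
Since V_SD = 1.63 V < V_ov = 2.1 V, the device is in the triode region.
I_D = k_p [V_ov · V_SD − ½ V_SD²] = 6.024 × [2.1 × 1.63 − 0.5 × 1.63²] = 12.7 mA.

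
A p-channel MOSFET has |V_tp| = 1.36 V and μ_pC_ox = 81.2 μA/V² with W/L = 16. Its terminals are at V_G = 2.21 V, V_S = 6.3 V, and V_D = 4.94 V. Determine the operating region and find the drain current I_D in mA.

V_SG = V_S − V_G = 6.3 − 2.21 = 4.09 V; V_SD = V_S − V_D = 6.3 − 4.94 = 1.36 V.
k_p = μ_pC_ox · (W/L) = 1.299 mA/V².
V_ov = V_SG − |V_tp| = 4.09 − 1.36 = 2.73 V.
Since V_SD = 1.36 V < V_ov = 2.73 V, the device is in the triode region.
I_D = k_p [V_ov · V_SD − ½ V_SD²] = 1.299 × [2.73 × 1.36 − 0.5 × 1.36²] = 3.62 mA.

Triode; I_D = 3.62 mA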